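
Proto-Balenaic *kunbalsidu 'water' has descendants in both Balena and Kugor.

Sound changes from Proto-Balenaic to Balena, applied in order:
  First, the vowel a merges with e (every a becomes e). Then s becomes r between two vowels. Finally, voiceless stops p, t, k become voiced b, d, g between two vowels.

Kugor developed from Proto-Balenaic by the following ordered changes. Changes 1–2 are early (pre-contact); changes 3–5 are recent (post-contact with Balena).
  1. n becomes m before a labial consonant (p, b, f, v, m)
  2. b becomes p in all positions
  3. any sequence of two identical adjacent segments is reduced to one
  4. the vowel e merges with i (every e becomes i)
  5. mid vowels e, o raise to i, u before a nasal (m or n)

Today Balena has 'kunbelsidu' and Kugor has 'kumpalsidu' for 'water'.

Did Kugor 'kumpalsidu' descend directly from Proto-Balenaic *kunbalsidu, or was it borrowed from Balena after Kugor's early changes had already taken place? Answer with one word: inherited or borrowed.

inherited

If inherited, *kunbalsidu would pass through all of Kugor's changes:
Kugor: *kunbalsidu > kumbalsidu > kumpalsidu  (by nasal place assimilation, unconditioned shift)
If borrowed from Balena 'kunbelsidu' after the early changes, it would undergo only the recent ones:
  rule 3 (degemination): no change (kunbelsidu)
  rule 4 (vowel merger): kunbelsidu → kunbilsidu
  rule 5 (pre-nasal raising): no change (kunbilsidu)
  ⇒ as a loan: kunbilsidu
Kugor 'kumpalsidu' matches the inherited outcome exactly, so it is an inherited cognate, not a loan.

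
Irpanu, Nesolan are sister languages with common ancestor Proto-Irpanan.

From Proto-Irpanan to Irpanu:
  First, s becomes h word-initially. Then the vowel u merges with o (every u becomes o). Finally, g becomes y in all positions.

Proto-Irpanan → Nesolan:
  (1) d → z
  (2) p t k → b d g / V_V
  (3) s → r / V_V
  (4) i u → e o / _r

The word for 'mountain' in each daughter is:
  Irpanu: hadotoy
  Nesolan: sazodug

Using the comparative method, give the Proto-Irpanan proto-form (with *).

Position 5: Irpanu has t, Nesolan has d. Irpanu preserves t here (none of its changes turn any other segment into t), so the proto-segment is *t.
Position 3: Irpanu has d, Nesolan has z. Irpanu preserves d here (none of its changes turn any other segment into d), so the proto-segment is *d.
Position 1: Irpanu has h, Nesolan has s. Nesolan preserves s here (none of its changes turn any other segment into s), so the proto-segment is *s.
Verify the candidate proto-form against each daughter:
Irpanu: *sadotug
  sadotug → hadotug   [debuccalisation]
  hadotug → hadotog   [vowel merger]
  hadotog → hadotoy   [unconditioned shift]
  giving Irpanu hadotoy.
Nesolan: *sadotug
  sadotug → sazotug   [unconditioned shift]
  sazotug → sazodug   [intervocalic voicing]
  sazodug (rule 3 does not apply)
  sazodug (rule 4 does not apply)
  giving Nesolan sazodug.
Only *sadotug yields all of Irpanu hadotoy, Nesolan sazodug.

*sadotug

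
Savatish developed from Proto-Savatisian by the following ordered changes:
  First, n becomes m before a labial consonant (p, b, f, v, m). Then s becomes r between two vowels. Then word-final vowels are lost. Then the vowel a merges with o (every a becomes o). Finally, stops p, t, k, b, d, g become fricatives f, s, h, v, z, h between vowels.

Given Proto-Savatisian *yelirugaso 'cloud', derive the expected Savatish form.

Savatish: *yelirugaso > yelirugaro > yelirugar > yelirugor > yeliruhor  (by rhotacism, apocope, vowel merger, intervocalic lenition)

yeliruhor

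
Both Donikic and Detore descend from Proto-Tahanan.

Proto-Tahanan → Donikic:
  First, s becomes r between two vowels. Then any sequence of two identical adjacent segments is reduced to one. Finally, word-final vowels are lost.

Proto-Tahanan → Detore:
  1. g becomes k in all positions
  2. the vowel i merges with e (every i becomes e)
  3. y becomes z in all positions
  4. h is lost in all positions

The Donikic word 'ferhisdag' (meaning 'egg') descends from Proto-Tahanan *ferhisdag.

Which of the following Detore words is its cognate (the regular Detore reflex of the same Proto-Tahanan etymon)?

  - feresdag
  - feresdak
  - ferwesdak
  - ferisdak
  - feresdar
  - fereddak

feresdak

Detore: start from *ferhisdag.
  rule 1 (unconditioned shift): ferhisdag → ferhisdak
  rule 2 (vowel merger): ferhisdak → ferhesdak
  rule 3: no change — ferhesdak
  rule 4 (h-loss): ferhesdak → feresdak
  ⇒ Detore feresdak
Only 'feresdak' matches the regular Detore development of *ferhisdag.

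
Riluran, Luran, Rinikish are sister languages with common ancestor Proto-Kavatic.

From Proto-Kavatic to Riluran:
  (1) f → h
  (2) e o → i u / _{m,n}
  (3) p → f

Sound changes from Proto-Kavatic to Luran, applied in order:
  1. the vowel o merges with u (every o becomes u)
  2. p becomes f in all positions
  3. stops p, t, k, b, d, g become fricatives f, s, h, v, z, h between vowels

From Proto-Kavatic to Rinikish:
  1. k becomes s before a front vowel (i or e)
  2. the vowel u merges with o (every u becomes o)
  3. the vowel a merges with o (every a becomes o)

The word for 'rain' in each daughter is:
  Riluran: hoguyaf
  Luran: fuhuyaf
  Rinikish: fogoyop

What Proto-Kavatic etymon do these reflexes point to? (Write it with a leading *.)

*foguyap

Position 4: Riluran has u, Luran has u, Rinikish has o. Taking the neighbouring segments as reconstructed: Riluran u can only go back to *u; Luran u could go back to *o or *u; Rinikish o could go back to *a or *o or *u — the one source consistent with every daughter is *u.
Position 1: Riluran has h, Luran has f, Rinikish has f. Rinikish preserves f here (none of its changes turn any other segment into f), so the proto-segment is *f.
Position 2: Riluran has o, Luran has u, Rinikish has o. Riluran preserves o here (none of its changes turn any other segment into o), so the proto-segment is *o.
Continuing position by position gives *foguyap; check it forward:
Riluran: start from *foguyap.
  rule 1 (unconditioned shift): foguyap → hoguyap
  rule 2: no change — hoguyap
  rule 3 (unconditioned shift): hoguyap → hoguyaf
  ⇒ Riluran hoguyaf
Luran: *foguyap > fuguyap > fuguyaf > fuhuyaf  (by vowel merger, unconditioned shift, intervocalic lenition)
Rinikish: start from *foguyap.
  rule 1: no change — foguyap
  rule 2 (vowel merger): foguyap → fogoyap
  rule 3 (vowel merger): fogoyap → fogoyop
  ⇒ Rinikish fogoyop
No other proto-form is consistent with every reflex, so the reconstruction is *foguyap.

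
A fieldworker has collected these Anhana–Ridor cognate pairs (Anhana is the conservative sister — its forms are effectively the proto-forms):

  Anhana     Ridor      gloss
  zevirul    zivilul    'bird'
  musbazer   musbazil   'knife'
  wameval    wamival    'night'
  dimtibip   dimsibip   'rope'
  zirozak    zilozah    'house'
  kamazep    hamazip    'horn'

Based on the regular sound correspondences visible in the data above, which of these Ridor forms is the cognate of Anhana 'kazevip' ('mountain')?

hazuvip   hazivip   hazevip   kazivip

hazivip

kamazep ~ hamazip — Anhana k corresponds to Ridor h word-initially before a back vowel.
zevirul ~ zivilul, wameval ~ wamival — Anhana e corresponds to Ridor i after a consonant, before a labial obstruent.
Applying these to Anhana 'kazevip':
  kazevip → hazevip   (k→h word-initially before a back vowel)
  hazevip → hazivip   (e→i after a consonant, before a labial obstruent)
So the Ridor cognate is 'hazivip'.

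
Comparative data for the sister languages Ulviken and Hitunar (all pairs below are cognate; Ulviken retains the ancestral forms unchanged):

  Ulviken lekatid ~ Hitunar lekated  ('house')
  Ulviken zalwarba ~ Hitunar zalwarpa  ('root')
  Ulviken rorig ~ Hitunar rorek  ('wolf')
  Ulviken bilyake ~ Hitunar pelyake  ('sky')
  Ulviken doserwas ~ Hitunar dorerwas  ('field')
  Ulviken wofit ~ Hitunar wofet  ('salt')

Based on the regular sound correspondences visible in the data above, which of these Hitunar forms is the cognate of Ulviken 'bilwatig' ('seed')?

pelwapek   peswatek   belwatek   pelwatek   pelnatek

bilyake ~ pelyake — Ulviken b corresponds to Hitunar p word-initially before a front vowel.
lekatid ~ lekated, rorig ~ rorek — Ulviken i corresponds to Hitunar e after a consonant, before a consonant other than r, m, n, p, b, f, v.
rorig ~ rorek — Ulviken g corresponds to Hitunar k word-finally.
Applying these to Ulviken 'bilwatig':
  bilwatig → pilwatig   (b→p word-initially before a front vowel)
  pilwatig → pelwatig   (i→e after a consonant, before a consonant other than r, m, n, p, b, f, v)
  pelwatig → pelwateg   (i→e after a consonant, before a consonant other than r, m, n, p, b, f, v)
  pelwateg → pelwatek   (g→k word-finally)
So the Hitunar cognate is 'pelwatek'.

pelwatek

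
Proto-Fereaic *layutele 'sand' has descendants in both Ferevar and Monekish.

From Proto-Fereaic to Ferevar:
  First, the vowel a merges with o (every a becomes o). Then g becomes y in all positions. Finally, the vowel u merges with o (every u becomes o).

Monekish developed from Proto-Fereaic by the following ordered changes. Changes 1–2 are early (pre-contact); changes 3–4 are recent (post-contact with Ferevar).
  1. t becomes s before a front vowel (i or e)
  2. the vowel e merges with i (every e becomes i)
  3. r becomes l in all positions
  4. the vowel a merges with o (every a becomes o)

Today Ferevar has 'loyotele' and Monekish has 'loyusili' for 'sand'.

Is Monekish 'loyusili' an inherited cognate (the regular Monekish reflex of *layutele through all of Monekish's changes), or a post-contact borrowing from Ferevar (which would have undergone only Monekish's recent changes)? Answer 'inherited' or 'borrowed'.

inherited

If inherited, *layutele would pass through all of Monekish's changes:
Monekish: start from *layutele.
  rule 1 (palatalisation): layutele → layusele
  rule 2 (vowel merger): layusele → layusili
  rule 3: no change — layusili
  rule 4 (vowel merger): layusili → loyusili
  ⇒ Monekish loyusili
If borrowed from Ferevar 'loyotele' after the early changes, it would undergo only the recent ones:
  rule 3 (unconditioned shift): no change (loyotele)
  rule 4 (vowel merger): no change (loyotele)
  ⇒ as a loan: loyotele
Monekish 'loyusili' matches the inherited outcome exactly, so it is an inherited cognate, not a loan.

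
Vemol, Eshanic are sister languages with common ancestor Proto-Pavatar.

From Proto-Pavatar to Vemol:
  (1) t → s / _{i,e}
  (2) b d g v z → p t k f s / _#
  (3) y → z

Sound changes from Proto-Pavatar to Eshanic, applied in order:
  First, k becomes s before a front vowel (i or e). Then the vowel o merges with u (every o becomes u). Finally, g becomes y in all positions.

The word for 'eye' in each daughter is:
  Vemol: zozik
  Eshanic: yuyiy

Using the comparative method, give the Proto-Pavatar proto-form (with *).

Position 2: Vemol has o, Eshanic has u. Vemol preserves o here (none of its changes turn any other segment into o), so the proto-segment is *o.
Position 3: Vemol has z, Eshanic has y. Taking the neighbouring segments as reconstructed: Vemol z could go back to *z or *y; Eshanic y could go back to *g or *y — the one source consistent with every daughter is *y.
This points to *yoyig. Verify forward in each daughter:
Vemol: start from *yoyig.
  rule 1: no change — yoyig
  rule 2 (final devoicing): yoyig → yoyik
  rule 3 (unconditioned shift): yoyik → zozik
  ⇒ Vemol zozik
Eshanic: start from *yoyig.
  rule 1: no change — yoyig
  rule 2 (vowel merger): yoyig → yuyig
  rule 3 (unconditioned shift): yuyig → yuyiy
  ⇒ Eshanic yuyiy
Only *yoyig yields all of Vemol zozik, Eshanic yuyiy.

*yoyig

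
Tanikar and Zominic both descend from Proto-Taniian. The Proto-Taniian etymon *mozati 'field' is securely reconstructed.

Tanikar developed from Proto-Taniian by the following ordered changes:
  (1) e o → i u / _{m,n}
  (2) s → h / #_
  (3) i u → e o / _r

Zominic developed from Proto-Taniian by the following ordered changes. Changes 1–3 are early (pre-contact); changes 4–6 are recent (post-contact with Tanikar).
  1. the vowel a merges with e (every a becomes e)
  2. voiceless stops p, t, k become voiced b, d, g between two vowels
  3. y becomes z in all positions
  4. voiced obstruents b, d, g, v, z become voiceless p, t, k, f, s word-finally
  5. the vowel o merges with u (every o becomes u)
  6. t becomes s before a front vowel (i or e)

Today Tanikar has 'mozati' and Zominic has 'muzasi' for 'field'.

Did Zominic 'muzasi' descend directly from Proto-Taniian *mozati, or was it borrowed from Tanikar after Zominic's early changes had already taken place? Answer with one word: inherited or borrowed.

borrowed

If inherited, *mozati would pass through all of Zominic's changes:
Zominic: *mozati > mozeti > mozedi > muzedi  (by vowel merger, intervocalic voicing, vowel merger)
If borrowed from Tanikar 'mozati' after the early changes, it would undergo only the recent ones:
  rule 4 (final devoicing): no change (mozati)
  rule 5 (vowel merger): mozati → muzati
  rule 6 (palatalisation): muzati → muzasi
  ⇒ as a loan: muzasi
Zominic 'muzasi' matches the loan outcome 'muzasi', not the inherited 'muzedi' — it skipped the early Zominic changes, so it was borrowed from Tanikar.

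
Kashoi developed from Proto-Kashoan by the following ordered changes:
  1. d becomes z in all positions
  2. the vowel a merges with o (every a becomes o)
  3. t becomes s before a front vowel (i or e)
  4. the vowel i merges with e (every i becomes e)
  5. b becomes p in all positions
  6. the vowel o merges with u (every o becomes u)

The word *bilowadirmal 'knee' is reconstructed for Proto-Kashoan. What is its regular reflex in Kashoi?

peluwuzermul

Kashoi: start from *bilowadirmal.
  rule 1 (unconditioned shift): bilowadirmal → bilowazirmal
  rule 2 (vowel merger): bilowazirmal → bilowozirmol
  rule 3: no change — bilowozirmol
  rule 4 (vowel merger): bilowozirmol → belowozermol
  rule 5 (unconditioned shift): belowozermol → pelowozermol
  rule 6 (vowel merger): pelowozermol → peluwuzermul
  ⇒ Kashoi peluwuzermul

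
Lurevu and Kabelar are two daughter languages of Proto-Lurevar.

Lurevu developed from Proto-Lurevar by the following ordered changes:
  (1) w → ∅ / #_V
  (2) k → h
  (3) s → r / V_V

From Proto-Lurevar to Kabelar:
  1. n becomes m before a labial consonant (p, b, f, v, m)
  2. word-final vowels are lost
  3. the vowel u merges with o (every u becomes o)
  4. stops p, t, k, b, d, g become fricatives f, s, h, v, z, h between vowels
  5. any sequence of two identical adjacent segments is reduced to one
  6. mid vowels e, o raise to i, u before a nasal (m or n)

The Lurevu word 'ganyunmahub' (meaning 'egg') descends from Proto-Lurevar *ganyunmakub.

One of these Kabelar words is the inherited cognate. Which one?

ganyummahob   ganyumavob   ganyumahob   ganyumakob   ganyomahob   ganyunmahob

ganyumahob

Kabelar: start from *ganyunmakub.
  rule 1 (nasal place assimilation): ganyunmakub → ganyummakub
  rule 2: no change — ganyummakub
  rule 3 (vowel merger): ganyummakub → ganyommakob
  rule 4 (intervocalic lenition): ganyommakob → ganyommahob
  rule 5 (degemination): ganyommahob → ganyomahob
  rule 6 (pre-nasal raising): ganyomahob → ganyumahob
  ⇒ Kabelar ganyumahob
Only 'ganyumahob' matches the regular Kabelar development of *ganyunmakub.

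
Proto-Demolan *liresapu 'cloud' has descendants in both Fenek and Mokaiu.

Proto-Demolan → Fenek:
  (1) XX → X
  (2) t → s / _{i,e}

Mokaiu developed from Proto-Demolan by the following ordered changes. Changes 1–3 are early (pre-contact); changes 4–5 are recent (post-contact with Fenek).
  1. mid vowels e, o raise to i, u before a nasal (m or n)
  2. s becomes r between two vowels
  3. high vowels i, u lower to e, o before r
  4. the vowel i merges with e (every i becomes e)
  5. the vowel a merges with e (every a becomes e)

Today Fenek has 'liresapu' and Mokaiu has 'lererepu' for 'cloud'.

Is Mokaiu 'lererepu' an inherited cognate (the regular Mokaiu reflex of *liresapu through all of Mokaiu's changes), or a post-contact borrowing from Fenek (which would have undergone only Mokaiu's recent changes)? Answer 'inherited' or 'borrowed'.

If inherited, *liresapu would pass through all of Mokaiu's changes:
Mokaiu: start from *liresapu.
  rule 1: no change — liresapu
  rule 2 (rhotacism): liresapu → lirerapu
  rule 3 (pre-rhotic lowering): lirerapu → lererapu
  rule 4: no change — lererapu
  rule 5 (vowel merger): lererapu → lererepu
  ⇒ Mokaiu lererepu
If borrowed from Fenek 'liresapu' after the early changes, it would undergo only the recent ones:
  rule 4 (vowel merger): liresapu → leresapu
  rule 5 (vowel merger): leresapu → leresepu
  ⇒ as a loan: leresepu
Mokaiu 'lererepu' matches the inherited outcome exactly, so it is an inherited cognate, not a loan.

inherited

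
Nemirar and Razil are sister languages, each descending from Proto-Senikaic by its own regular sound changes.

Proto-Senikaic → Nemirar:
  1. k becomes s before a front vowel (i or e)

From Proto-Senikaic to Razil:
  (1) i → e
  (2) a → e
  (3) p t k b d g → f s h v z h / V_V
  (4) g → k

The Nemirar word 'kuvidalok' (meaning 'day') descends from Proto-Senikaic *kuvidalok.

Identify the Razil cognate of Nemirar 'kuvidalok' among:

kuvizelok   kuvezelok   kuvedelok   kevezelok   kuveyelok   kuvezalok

Razil: *kuvidalok
  kuvidalok → kuvedalok   [vowel merger]
  kuvedalok → kuvedelok   [vowel merger]
  kuvedelok → kuvezelok   [intervocalic lenition]
  kuvezelok (rule 4 does not apply)
  giving Razil kuvezelok.

kuvezelok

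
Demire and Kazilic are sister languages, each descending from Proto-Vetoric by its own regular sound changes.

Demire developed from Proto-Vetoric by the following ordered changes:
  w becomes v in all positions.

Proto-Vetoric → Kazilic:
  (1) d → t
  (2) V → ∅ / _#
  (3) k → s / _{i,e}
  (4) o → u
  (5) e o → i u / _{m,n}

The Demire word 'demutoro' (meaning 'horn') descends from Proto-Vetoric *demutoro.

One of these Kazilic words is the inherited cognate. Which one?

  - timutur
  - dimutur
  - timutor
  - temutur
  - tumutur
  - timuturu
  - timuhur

Kazilic: *demutoro > temutoro > temutor > temutur > timutur  (by unconditioned shift, apocope, vowel merger, pre-nasal raising)
Only 'timutur' matches the regular Kazilic development of *demutoro.

timutur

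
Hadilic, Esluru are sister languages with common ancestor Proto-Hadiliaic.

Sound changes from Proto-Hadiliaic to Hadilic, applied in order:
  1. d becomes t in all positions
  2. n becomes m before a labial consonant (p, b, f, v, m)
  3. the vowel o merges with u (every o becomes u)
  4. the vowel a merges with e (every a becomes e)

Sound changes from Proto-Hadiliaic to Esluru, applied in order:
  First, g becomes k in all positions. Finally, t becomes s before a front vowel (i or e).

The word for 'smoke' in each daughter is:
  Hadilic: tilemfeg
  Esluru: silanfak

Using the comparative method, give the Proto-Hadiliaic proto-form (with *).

Position 7: Hadilic has e, Esluru has a. Esluru preserves a here (none of its changes turn any other segment into a), so the proto-segment is *a.
Position 5: Hadilic has m, Esluru has n. Esluru preserves n here (none of its changes turn any other segment into n), so the proto-segment is *n.
Position 1: Hadilic has t, Esluru has s. Taking the neighbouring segments as reconstructed: Hadilic t could go back to *t or *d; Esluru s could go back to *t or *s — the one source consistent with every daughter is *t.
Verify the candidate proto-form against each daughter:
Hadilic: *tilanfag
  tilanfag (rule 1 does not apply)
  tilanfag → tilamfag   [nasal place assimilation]
  tilamfag (rule 3 does not apply)
  tilamfag → tilemfeg   [vowel merger]
  giving Hadilic tilemfeg.
Esluru: *tilanfag
  tilanfag → tilanfak   [unconditioned shift]
  tilanfak → silanfak   [palatalisation]
  giving Esluru silanfak.
Only *tilanfag yields all of Hadilic tilemfeg, Esluru silanfak.

*tilanfag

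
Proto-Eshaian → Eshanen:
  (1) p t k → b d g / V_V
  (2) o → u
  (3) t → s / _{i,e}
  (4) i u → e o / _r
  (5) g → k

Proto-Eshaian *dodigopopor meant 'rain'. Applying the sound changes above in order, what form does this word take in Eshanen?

dudikububor

Eshanen: *dodigopopor > dodigobobor > dudigububur > dudigububor > dudikububor  (by intervocalic voicing, vowel merger, pre-rhotic lowering, unconditioned shift)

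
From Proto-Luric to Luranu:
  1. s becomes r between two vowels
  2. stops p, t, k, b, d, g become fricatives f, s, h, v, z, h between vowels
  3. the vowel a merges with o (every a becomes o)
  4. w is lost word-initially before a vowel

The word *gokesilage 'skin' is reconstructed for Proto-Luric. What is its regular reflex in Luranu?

goherilohe

Luranu: *gokesilage
  gokesilage → gokerilage   [rhotacism]
  gokerilage → goherilahe   [intervocalic lenition]
  goherilahe → goherilohe   [vowel merger]
  goherilohe (rule 4 does not apply)
  giving Luranu goherilohe.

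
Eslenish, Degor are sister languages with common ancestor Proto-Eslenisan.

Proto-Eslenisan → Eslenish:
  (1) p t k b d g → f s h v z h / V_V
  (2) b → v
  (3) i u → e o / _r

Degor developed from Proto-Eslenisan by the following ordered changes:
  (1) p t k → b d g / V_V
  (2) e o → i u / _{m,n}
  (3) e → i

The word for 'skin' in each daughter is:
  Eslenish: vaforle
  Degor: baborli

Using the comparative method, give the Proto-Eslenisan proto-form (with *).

Position 3: Eslenish has f, Degor has b. Taking the neighbouring segments as reconstructed: Eslenish f could go back to *p or *f; Degor b could go back to *p or *b — the one source consistent with every daughter is *p.
Position 1: Eslenish has v, Degor has b. Taking the neighbouring segments as reconstructed: Eslenish v could go back to *b or *v; Degor b can only go back to *b — the one source consistent with every daughter is *b.
Position 7: Eslenish has e, Degor has i. Taking the neighbouring segments as reconstructed: Eslenish e can only go back to *e; Degor i could go back to *e or *i — the one source consistent with every daughter is *e.
This points to *baporle. Verify forward in each daughter:
Eslenish: *baporle
  baporle → baforle   [intervocalic lenition]
  baforle → vaforle   [unconditioned shift]
  vaforle (rule 3 does not apply)
  giving Eslenish vaforle.
Degor: *baporle > baborle > baborli  (by intervocalic voicing, vowel merger)
Only *baporle yields all of Eslenish vaforle, Degor baborli.

*baporle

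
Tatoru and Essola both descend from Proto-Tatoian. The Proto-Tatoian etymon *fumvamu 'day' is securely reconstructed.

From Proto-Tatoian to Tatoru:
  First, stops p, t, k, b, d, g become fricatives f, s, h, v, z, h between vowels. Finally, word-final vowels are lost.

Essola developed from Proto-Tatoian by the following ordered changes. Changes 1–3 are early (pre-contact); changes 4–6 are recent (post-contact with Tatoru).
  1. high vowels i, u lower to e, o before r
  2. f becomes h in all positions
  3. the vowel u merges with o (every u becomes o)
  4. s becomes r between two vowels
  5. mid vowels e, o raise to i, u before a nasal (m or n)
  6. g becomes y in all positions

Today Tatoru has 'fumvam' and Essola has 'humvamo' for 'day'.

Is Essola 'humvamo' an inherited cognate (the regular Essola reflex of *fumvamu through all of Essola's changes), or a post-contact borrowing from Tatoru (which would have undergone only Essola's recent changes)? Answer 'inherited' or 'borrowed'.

If inherited, *fumvamu would pass through all of Essola's changes:
Essola: *fumvamu
  fumvamu (rule 1 does not apply)
  fumvamu → humvamu   [unconditioned shift]
  humvamu → homvamo   [vowel merger]
  homvamo (rule 4 does not apply)
  homvamo → humvamo   [pre-nasal raising]
  humvamo (rule 6 does not apply)
  giving Essola humvamo.
If borrowed from Tatoru 'fumvam' after the early changes, it would undergo only the recent ones:
  rule 4 (rhotacism): no change (fumvam)
  rule 5 (pre-nasal raising): no change (fumvam)
  rule 6 (unconditioned shift): no change (fumvam)
  ⇒ as a loan: fumvam
Essola 'humvamo' matches the inherited outcome exactly, so it is an inherited cognate, not a loan.

inherited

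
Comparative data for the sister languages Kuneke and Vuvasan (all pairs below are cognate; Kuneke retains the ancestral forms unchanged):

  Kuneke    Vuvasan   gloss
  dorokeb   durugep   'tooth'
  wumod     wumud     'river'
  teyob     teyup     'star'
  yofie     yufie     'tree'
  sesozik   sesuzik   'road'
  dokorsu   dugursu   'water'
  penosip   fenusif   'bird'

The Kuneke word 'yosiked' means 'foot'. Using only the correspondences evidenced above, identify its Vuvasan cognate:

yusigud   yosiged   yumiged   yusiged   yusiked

yusiged

dorokeb ~ durugep, wumod ~ wumud — Kuneke o corresponds to Vuvasan u after a consonant, before a consonant other than r, m, n, p, b, f, v.
dorokeb ~ durugep — Kuneke k corresponds to Vuvasan g between vowels (before a front vowel).
Applying these to Kuneke 'yosiked':
  yosiked → yusiked   (o→u after a consonant, before a consonant other than r, m, n, p, b, f, v)
  yusiked → yusiged   (k→g between vowels (before a front vowel))
So the Vuvasan cognate is 'yusiged'.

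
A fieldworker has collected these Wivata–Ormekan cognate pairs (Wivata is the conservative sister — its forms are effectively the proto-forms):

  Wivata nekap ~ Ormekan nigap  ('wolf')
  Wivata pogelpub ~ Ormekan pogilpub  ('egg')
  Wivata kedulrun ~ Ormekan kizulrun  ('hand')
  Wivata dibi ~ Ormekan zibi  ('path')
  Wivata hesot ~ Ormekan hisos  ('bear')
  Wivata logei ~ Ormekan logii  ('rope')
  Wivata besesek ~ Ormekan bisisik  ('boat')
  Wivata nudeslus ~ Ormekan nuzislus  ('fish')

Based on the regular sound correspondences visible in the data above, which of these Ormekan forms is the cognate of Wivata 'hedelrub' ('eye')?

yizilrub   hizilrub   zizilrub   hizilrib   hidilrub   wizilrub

nekap ~ nigap, pogelpub ~ pogilpub — Wivata e corresponds to Ormekan i after a consonant, before a consonant other than r, m, n, p, b, f, v.
nudeslus ~ nuzislus — Wivata d corresponds to Ormekan z between vowels (before a front vowel).
Applying these to Wivata 'hedelrub':
  hedelrub → hidelrub   (e→i after a consonant, before a consonant other than r, m, n, p, b, f, v)
  hidelrub → hizelrub   (d→z between vowels (before a front vowel))
  hizelrub → hizilrub   (e→i after a consonant, before a consonant other than r, m, n, p, b, f, v)
So the Ormekan cognate is 'hizilrub'.

hizilrub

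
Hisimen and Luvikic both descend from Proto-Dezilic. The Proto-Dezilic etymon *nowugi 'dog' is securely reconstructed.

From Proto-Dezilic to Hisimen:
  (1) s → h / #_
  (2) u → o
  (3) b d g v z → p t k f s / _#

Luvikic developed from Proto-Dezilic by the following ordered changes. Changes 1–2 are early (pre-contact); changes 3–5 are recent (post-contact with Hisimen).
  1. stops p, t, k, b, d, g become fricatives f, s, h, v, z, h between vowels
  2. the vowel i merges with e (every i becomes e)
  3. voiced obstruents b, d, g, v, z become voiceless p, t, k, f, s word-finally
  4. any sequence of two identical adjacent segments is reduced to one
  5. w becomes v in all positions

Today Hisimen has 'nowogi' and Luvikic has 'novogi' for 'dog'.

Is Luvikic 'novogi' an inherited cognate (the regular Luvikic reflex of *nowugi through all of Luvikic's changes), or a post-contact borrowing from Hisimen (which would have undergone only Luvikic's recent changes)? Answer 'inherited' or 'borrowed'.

If inherited, *nowugi would pass through all of Luvikic's changes:
Luvikic: *nowugi > nowuhi > nowuhe > novuhe  (by intervocalic lenition, vowel merger, unconditioned shift)
If borrowed from Hisimen 'nowogi' after the early changes, it would undergo only the recent ones:
  rule 3 (final devoicing): no change (nowogi)
  rule 4 (degemination): no change (nowogi)
  rule 5 (unconditioned shift): nowogi → novogi
  ⇒ as a loan: novogi
Luvikic 'novogi' matches the loan outcome 'novogi', not the inherited 'novuhe' — it skipped the early Luvikic changes, so it was borrowed from Hisimen.

borrowed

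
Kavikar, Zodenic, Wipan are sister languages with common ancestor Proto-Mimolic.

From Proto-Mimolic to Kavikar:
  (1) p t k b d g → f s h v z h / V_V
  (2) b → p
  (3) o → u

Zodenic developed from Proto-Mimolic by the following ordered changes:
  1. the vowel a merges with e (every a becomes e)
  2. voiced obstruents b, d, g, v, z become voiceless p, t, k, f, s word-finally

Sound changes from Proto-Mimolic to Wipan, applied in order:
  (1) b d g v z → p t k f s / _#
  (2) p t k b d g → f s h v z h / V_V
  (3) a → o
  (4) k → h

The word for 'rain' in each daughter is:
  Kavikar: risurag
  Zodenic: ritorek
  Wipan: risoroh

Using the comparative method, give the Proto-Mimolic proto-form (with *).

*ritorag

Position 7: Kavikar has g, Zodenic has k, Wipan has h. Kavikar preserves g here (none of its changes turn any other segment into g), so the proto-segment is *g.
Position 6: Kavikar has a, Zodenic has e, Wipan has o. Kavikar preserves a here (none of its changes turn any other segment into a), so the proto-segment is *a.
This points to *ritorag. Verify forward in each daughter:
Kavikar: *ritorag > risorag > risurag  (by intervocalic lenition, vowel merger)
Zodenic: *ritorag
  ritorag → ritoreg   [vowel merger]
  ritoreg → ritorek   [final devoicing]
  giving Zodenic ritorek.
Wipan: *ritorag
  ritorag → ritorak   [final devoicing]
  ritorak → risorak   [intervocalic lenition]
  risorak → risorok   [vowel merger]
  risorok → risoroh   [unconditioned shift]
  giving Wipan risoroh.
*ritorag is the unique common source.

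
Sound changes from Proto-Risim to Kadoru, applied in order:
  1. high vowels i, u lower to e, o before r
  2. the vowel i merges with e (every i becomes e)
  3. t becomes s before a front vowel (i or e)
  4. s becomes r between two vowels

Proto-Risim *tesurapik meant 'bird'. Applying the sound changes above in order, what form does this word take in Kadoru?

serorapek

Kadoru: start from *tesurapik.
  rule 1 (pre-rhotic lowering): tesurapik → tesorapik
  rule 2 (vowel merger): tesorapik → tesorapek
  rule 3 (palatalisation): tesorapek → sesorapek
  rule 4 (rhotacism): sesorapek → serorapek
  ⇒ Kadoru serorapek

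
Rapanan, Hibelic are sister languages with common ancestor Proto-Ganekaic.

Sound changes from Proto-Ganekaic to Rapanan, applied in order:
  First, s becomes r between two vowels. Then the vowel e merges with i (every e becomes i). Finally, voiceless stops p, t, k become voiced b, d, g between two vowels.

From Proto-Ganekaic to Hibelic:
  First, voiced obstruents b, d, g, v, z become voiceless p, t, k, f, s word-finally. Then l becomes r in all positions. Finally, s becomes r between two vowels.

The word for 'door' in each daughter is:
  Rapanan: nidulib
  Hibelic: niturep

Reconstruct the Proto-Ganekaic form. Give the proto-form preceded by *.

*nituleb

Position 3: Rapanan has d, Hibelic has t. Taking the neighbouring segments as reconstructed: Rapanan d could go back to *t or *d; Hibelic t can only go back to *t — the one source consistent with every daughter is *t.
Position 5: Rapanan has l, Hibelic has r. Rapanan preserves l here (none of its changes turn any other segment into l), so the proto-segment is *l.
This points to *nituleb. Verify forward in each daughter:
Rapanan: start from *nituleb.
  rule 1: no change — nituleb
  rule 2 (vowel merger): nituleb → nitulib
  rule 3 (intervocalic voicing): nitulib → nidulib
  ⇒ Rapanan nidulib
Hibelic: *nituleb
  nituleb → nitulep   [final devoicing]
  nitulep → niturep   [unconditioned shift]
  niturep (rule 3 does not apply)
  giving Hibelic niturep.
*nituleb is the unique common source.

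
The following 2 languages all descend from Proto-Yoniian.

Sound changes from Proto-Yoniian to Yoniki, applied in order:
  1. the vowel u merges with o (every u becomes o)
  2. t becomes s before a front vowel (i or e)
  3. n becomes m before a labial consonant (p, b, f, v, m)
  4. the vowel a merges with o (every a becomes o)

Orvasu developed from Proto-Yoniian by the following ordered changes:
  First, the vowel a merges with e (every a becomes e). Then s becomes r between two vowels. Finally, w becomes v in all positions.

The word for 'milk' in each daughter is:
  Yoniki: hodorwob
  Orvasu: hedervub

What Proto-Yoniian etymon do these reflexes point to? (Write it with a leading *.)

*hadarwub

Position 7: Yoniki has o, Orvasu has u. Orvasu preserves u here (none of its changes turn any other segment into u), so the proto-segment is *u.
Position 2: Yoniki has o, Orvasu has e. Taking the neighbouring segments as reconstructed: Yoniki o could go back to *a or *o or *u; Orvasu e could go back to *a or *e — the one source consistent with every daughter is *a.
Verify the candidate proto-form against each daughter:
Yoniki: *hadarwub > hadarwob > hodorwob  (by vowel merger, vowel merger)
Orvasu: start from *hadarwub.
  rule 1 (vowel merger): hadarwub → hederwub
  rule 2: no change — hederwub
  rule 3 (unconditioned shift): hederwub → hedervub
  ⇒ Orvasu hedervub
*hadarwub is the unique common source.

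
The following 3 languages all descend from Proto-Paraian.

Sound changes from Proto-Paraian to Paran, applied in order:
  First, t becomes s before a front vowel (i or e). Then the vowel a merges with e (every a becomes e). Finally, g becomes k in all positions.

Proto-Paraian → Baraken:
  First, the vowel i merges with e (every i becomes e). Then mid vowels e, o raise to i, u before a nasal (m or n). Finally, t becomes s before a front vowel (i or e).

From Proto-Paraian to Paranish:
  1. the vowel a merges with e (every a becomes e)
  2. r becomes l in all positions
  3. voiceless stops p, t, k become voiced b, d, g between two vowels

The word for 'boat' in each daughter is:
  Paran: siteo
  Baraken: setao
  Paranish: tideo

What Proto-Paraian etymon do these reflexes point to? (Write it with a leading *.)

Position 4: Paran has e, Baraken has a, Paranish has e. Baraken preserves a here (none of its changes turn any other segment into a), so the proto-segment is *a.
Position 3: Paran has t, Baraken has t, Paranish has d. Paran preserves t here (none of its changes turn any other segment into t), so the proto-segment is *t.
Continuing position by position gives *titao; check it forward:
Paran: *titao > sitao > siteo  (by palatalisation, vowel merger)
Baraken: *titao > tetao > setao  (by vowel merger, palatalisation)
Paranish: *titao
  titao → titeo   [vowel merger]
  titeo (rule 2 does not apply)
  titeo → tideo   [intervocalic voicing]
  giving Paranish tideo.
Only *titao yields all of Paran siteo, Baraken setao, Paranish tideo.

*titao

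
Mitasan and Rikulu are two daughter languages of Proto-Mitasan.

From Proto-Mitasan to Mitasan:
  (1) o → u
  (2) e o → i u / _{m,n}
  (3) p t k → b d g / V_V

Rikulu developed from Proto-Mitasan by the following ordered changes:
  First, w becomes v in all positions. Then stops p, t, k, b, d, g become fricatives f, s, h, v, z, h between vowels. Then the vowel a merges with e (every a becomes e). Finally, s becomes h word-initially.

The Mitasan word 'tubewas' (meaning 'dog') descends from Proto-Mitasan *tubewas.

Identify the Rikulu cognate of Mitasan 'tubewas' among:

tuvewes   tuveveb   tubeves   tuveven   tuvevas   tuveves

Rikulu: start from *tubewas.
  rule 1 (unconditioned shift): tubewas → tubevas
  rule 2 (intervocalic lenition): tubevas → tuvevas
  rule 3 (vowel merger): tuvevas → tuveves
  rule 4: no change — tuveves
  ⇒ Rikulu tuveves

tuveves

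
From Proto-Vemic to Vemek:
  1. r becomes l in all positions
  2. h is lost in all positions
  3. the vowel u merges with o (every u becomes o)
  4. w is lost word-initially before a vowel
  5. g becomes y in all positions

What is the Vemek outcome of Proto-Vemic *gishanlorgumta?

Vemek: *gishanlorgumta
  gishanlorgumta → gishanlolgumta   [unconditioned shift]
  gishanlolgumta → gisanlolgumta   [h-loss]
  gisanlolgumta → gisanlolgomta   [vowel merger]
  gisanlolgomta (rule 4 does not apply)
  gisanlolgomta → yisanlolyomta   [unconditioned shift]
  giving Vemek yisanlolyomta.

yisanlolyomta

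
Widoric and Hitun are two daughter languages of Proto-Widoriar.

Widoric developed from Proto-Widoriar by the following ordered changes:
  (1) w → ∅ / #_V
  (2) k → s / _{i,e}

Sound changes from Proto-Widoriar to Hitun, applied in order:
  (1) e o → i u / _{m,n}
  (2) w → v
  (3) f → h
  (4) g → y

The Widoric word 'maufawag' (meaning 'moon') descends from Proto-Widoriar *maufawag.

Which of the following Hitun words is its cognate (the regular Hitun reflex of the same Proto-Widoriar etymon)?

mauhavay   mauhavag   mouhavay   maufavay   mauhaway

mauhavay

Hitun: *maufawag > maufavag > mauhavag > mauhavay  (by unconditioned shift, unconditioned shift, unconditioned shift)
The other candidates each miss or misapply at least one Hitun change.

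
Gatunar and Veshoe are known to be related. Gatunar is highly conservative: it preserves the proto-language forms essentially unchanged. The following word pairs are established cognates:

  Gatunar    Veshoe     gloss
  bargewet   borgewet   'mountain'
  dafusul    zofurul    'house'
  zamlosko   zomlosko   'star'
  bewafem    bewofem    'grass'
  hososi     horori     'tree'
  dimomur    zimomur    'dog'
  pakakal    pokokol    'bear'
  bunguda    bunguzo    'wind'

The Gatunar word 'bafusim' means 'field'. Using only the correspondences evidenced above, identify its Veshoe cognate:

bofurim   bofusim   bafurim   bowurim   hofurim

dafusul ~ zofurul, bewafem ~ bewofem — Gatunar a corresponds to Veshoe o after a consonant, before a labial obstruent.
hososi ~ horori — Gatunar s corresponds to Veshoe r between vowels (before a front vowel).
Applying these to Gatunar 'bafusim':
  bafusim → bofusim   (a→o after a consonant, before a labial obstruent)
  bofusim → bofurim   (s→r between vowels (before a front vowel))
So the Veshoe cognate is 'bofurim'.

bofurim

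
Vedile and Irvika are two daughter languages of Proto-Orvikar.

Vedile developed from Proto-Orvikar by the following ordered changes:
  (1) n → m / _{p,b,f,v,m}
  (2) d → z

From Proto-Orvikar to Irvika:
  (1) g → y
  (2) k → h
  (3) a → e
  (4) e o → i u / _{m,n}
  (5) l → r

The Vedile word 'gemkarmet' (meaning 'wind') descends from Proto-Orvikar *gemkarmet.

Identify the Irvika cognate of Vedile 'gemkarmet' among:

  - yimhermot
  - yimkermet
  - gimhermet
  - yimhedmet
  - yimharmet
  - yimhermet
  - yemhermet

Irvika: *gemkarmet > yemkarmet > yemharmet > yemhermet > yimhermet  (by unconditioned shift, unconditioned shift, vowel merger, pre-nasal raising)
Among the options, 'yimhermet' alone shows every Irvika change applied in order.

yimhermet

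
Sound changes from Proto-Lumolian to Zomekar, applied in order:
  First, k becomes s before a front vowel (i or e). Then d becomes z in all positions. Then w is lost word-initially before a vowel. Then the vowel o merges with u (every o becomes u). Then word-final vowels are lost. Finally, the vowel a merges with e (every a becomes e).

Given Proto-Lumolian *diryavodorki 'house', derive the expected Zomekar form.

Zomekar: start from *diryavodorki.
  rule 1 (palatalisation): diryavodorki → diryavodorsi
  rule 2 (unconditioned shift): diryavodorsi → ziryavozorsi
  rule 3: no change — ziryavozorsi
  rule 4 (vowel merger): ziryavozorsi → ziryavuzursi
  rule 5 (apocope): ziryavuzursi → ziryavuzurs
  rule 6 (vowel merger): ziryavuzurs → ziryevuzurs
  ⇒ Zomekar ziryevuzurs

ziryevuzurs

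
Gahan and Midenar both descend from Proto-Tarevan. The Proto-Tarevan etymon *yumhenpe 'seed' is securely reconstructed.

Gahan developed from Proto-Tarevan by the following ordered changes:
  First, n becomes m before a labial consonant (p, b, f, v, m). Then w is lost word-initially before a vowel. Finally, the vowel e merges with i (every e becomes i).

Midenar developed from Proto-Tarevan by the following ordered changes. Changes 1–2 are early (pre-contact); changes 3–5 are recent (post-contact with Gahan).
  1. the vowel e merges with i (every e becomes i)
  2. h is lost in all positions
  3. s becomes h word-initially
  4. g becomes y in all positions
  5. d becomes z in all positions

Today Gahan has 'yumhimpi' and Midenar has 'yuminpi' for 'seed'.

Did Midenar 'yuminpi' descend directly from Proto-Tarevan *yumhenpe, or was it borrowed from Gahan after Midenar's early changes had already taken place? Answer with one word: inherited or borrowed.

inherited

If inherited, *yumhenpe would pass through all of Midenar's changes:
Midenar: *yumhenpe
  yumhenpe → yumhinpi   [vowel merger]
  yumhinpi → yuminpi   [h-loss]
  yuminpi (rule 3 does not apply)
  yuminpi (rule 4 does not apply)
  yuminpi (rule 5 does not apply)
  giving Midenar yuminpi.
If borrowed from Gahan 'yumhimpi' after the early changes, it would undergo only the recent ones:
  rule 3 (debuccalisation): no change (yumhimpi)
  rule 4 (unconditioned shift): no change (yumhimpi)
  rule 5 (unconditioned shift): no change (yumhimpi)
  ⇒ as a loan: yumhimpi
Midenar 'yuminpi' matches the inherited outcome exactly, so it is an inherited cognate, not a loan.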